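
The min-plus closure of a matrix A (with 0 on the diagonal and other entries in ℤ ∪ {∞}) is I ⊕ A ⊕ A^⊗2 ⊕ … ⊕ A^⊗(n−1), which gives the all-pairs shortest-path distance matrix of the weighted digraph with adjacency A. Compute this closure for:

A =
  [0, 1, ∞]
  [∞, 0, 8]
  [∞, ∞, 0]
Closure =
  [0, 1, 9]
  [∞, 0, 8]
  [∞, ∞, 0]

This is the Floyd-Warshall all-pairs shortest-path computation. For each intermediate vertex k = 0, 1, …, 2, update dist[i][j] ← min(dist[i][j], dist[i][k] + dist[k][j]). The final matrix gives, for each (i, j), the minimum total weight of any directed path from i to j (possibly empty when i = j).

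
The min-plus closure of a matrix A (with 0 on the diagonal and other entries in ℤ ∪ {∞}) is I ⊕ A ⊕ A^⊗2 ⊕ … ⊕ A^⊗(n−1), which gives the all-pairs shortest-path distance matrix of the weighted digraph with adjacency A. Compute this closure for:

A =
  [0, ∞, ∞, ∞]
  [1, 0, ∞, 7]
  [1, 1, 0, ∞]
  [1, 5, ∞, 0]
Closure =
  [0, ∞, ∞, ∞]
  [1, 0, ∞, 7]
  [1, 1, 0, 8]
  [1, 5, ∞, 0]

This is the Floyd-Warshall all-pairs shortest-path computation. For each intermediate vertex k = 0, 1, …, 3, update dist[i][j] ← min(dist[i][j], dist[i][k] + dist[k][j]). The final matrix gives, for each (i, j), the minimum total weight of any directed path from i to j (possibly empty when i = j).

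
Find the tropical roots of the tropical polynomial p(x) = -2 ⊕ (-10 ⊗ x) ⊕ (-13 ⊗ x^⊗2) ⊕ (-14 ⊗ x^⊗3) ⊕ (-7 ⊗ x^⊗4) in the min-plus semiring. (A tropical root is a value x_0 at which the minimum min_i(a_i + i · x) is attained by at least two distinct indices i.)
Roots: {-7, 1, 3, 8}

Each tropical root is a break point of the lower envelope of the lines y = a_i + i · x (there are 5 lines, with slopes 0, 1, ..., 4). Only the lines that attain the minimum somewhere contribute to roots; other lines are dominated. Here the surviving (envelope) indices are i = 4, i = 3, i = 2, i = 1, i = 0.
Intersections between consecutive envelope lines give the roots: for adjacent envelope indices i < j the intersection is x = (a_i − a_j) / (j − i). Reading off the sorted break points: {-7, 1, 3, 8}.
Verification: at each break x_0, at least two indices attain the minimum of min_i(a_i + i · x_0).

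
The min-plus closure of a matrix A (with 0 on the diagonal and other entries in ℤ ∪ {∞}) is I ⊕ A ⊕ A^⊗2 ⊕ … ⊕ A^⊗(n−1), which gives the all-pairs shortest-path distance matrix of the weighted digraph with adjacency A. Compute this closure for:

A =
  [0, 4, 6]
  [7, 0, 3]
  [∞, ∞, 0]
Closure =
  [0, 4, 6]
  [7, 0, 3]
  [∞, ∞, 0]

This is the Floyd-Warshall all-pairs shortest-path computation. For each intermediate vertex k = 0, 1, …, 2, update dist[i][j] ← min(dist[i][j], dist[i][k] + dist[k][j]). The final matrix gives, for each (i, j), the minimum total weight of any directed path from i to j (possibly empty when i = j).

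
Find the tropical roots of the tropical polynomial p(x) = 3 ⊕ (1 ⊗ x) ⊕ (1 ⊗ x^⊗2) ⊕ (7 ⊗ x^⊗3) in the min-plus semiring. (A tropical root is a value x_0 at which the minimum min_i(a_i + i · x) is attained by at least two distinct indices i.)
Roots: {-6, 0, 2}

Each tropical root is a break point of the lower envelope of the lines y = a_i + i · x (there are 4 lines, with slopes 0, 1, ..., 3). Only the lines that attain the minimum somewhere contribute to roots; other lines are dominated. Here the surviving (envelope) indices are i = 3, i = 2, i = 1, i = 0.
Intersections between consecutive envelope lines give the roots: for adjacent envelope indices i < j the intersection is x = (a_i − a_j) / (j − i). Reading off the sorted break points: {-6, 0, 2}.
Verification: at each break x_0, at least two indices attain the minimum of min_i(a_i + i · x_0).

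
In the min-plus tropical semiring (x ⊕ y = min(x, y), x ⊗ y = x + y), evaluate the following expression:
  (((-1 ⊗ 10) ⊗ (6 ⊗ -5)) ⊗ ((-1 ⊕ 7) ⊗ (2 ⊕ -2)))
(((-1 ⊗ 10) ⊗ (6 ⊗ -5)) ⊗ ((-1 ⊕ 7) ⊗ (2 ⊕ -2))) = 7

Expand innermost to outermost. Recall ⊕ takes the minimum of its arguments and ⊗ takes their sum. Working out the expression (((-1 ⊗ 10) ⊗ (6 ⊗ -5)) ⊗ ((-1 ⊕ 7) ⊗ (2 ⊕ -2))) gives 7.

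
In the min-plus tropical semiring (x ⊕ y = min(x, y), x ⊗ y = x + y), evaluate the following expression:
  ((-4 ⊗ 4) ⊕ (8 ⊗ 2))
((-4 ⊗ 4) ⊕ (8 ⊗ 2)) = 0

Expand innermost to outermost. Recall ⊕ takes the minimum of its arguments and ⊗ takes their sum. Working out the expression ((-4 ⊗ 4) ⊕ (8 ⊗ 2)) gives 0.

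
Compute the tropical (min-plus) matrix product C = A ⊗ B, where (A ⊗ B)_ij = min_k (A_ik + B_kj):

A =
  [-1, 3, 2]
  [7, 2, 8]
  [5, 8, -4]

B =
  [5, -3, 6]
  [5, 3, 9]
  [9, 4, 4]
A ⊗ B =
  [4, -4, 5]
  [7, 4, 11]
  [5, 0, 0]

Apply the min-plus product entry-by-entry:
  C[0][0] = min over k of (A[0][0] + B[0][0] = -1 + 5 = 4, A[0][1] + B[1][0] = 3 + 5 = 8, A[0][2] + B[2][0] = 2 + 9 = 11) = 4 (attained at k = 0)
  C[0][1] = min over k of (A[0][0] + B[0][1] = -1 + -3 = -4, A[0][1] + B[1][1] = 3 + 3 = 6, A[0][2] + B[2][1] = 2 + 4 = 6) = -4 (attained at k = 0)
  C[0][2] = min over k of (A[0][0] + B[0][2] = -1 + 6 = 5, A[0][1] + B[1][2] = 3 + 9 = 12, A[0][2] + B[2][2] = 2 + 4 = 6) = 5 (attained at k = 0)
  C[1][0] = min over k of (A[1][0] + B[0][0] = 7 + 5 = 12, A[1][1] + B[1][0] = 2 + 5 = 7, A[1][2] + B[2][0] = 8 + 9 = 17) = 7 (attained at k = 1)
  C[1][1] = min over k of (A[1][0] + B[0][1] = 7 + -3 = 4, A[1][1] + B[1][1] = 2 + 3 = 5, A[1][2] + B[2][1] = 8 + 4 = 12) = 4 (attained at k = 0)
  C[1][2] = min over k of (A[1][0] + B[0][2] = 7 + 6 = 13, A[1][1] + B[1][2] = 2 + 9 = 11, A[1][2] + B[2][2] = 8 + 4 = 12) = 11 (attained at k = 1)
  C[2][0] = min over k of (A[2][0] + B[0][0] = 5 + 5 = 10, A[2][1] + B[1][0] = 8 + 5 = 13, A[2][2] + B[2][0] = -4 + 9 = 5) = 5 (attained at k = 2)
  C[2][1] = min over k of (A[2][0] + B[0][1] = 5 + -3 = 2, A[2][1] + B[1][1] = 8 + 3 = 11, A[2][2] + B[2][1] = -4 + 4 = 0) = 0 (attained at k = 2)
  C[2][2] = min over k of (A[2][0] + B[0][2] = 5 + 6 = 11, A[2][1] + B[1][2] = 8 + 9 = 17, A[2][2] + B[2][2] = -4 + 4 = 0) = 0 (attained at k = 2)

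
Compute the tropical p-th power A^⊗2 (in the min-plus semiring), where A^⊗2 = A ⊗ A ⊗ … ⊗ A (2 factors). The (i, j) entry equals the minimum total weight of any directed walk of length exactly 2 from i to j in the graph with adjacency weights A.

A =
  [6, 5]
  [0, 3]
A^⊗2 =
  [5, 8]
  [3, 5]

Each entry (A^⊗2)_ij equals the minimum over all length-2 walks i = v_0 → v_1 → … → v_2 = j of Σ_t A[v_t][v_{t+1}]. For example, for (i, j) = (0, 1) we minimise over 2 possible intermediate vertex sequences; the minimum is 8, attained along the walk 0 → 1 → 1.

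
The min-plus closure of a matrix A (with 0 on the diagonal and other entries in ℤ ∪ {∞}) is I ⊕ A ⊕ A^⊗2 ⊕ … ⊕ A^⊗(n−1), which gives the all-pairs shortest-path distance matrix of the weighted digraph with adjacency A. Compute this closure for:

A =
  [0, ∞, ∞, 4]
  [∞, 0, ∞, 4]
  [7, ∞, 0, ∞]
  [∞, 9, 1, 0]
Closure =
  [0, 13, 5, 4]
  [12, 0, 5, 4]
  [7, 20, 0, 11]
  [8, 9, 1, 0]

This is the Floyd-Warshall all-pairs shortest-path computation. For each intermediate vertex k = 0, 1, …, 3, update dist[i][j] ← min(dist[i][j], dist[i][k] + dist[k][j]). The final matrix gives, for each (i, j), the minimum total weight of any directed path from i to j (possibly empty when i = j).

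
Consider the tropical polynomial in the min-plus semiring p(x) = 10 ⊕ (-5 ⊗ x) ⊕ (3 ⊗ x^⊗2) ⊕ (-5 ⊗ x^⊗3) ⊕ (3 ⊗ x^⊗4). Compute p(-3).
p(-3) = -14

A tropical monomial a ⊗ x^⊗i evaluates to a + i · x. Evaluating each term at x = -3:
  Term 0 contributes 10 + 0 · -3 = 10
  Term 1 contributes -5 + 1 · -3 = -8
  Term 2 contributes 3 + 2 · -3 = -3
  Term 3 contributes -5 + 3 · -3 = -14
  Term 4 contributes 3 + 4 · -3 = -9
p(-3) = ⊕ of these = min[10, -8, -3, -14, -9] = -14.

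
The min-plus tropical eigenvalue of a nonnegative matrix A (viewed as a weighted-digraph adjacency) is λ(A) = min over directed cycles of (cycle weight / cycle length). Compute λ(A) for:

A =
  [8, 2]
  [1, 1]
λ(A) = 1

Enumerate directed cycles and compute their means (weight / length). Sample:
  cycle 0 → 0: weight = 8, length = 1, mean = 8/1 ≈ 8.000
  cycle 1 → 1: weight = 1, length = 1, mean = 1/1 ≈ 1.000
  cycle 0 → 1 → 0: weight = 3, length = 2, mean = 3/2 ≈ 1.500
  cycle 1 → 0 → 1: weight = 3, length = 2, mean = 3/2 ≈ 1.500
Minimum mean = 1.000, attained e.g. along the cycle 1 → 1 with weight 1 and length 1. So λ(A) = 1/1 = 1.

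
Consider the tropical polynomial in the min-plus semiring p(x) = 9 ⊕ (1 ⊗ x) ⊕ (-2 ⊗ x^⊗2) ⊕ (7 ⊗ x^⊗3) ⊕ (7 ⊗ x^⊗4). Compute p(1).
p(1) = 0

A tropical monomial a ⊗ x^⊗i evaluates to a + i · x. Evaluating each term at x = 1:
  Term 0 contributes 9 + 0 · 1 = 9
  Term 1 contributes 1 + 1 · 1 = 2
  Term 2 contributes -2 + 2 · 1 = 0
  Term 3 contributes 7 + 3 · 1 = 10
  Term 4 contributes 7 + 4 · 1 = 11
p(1) = ⊕ of these = min[9, 2, 0, 10, 11] = 0.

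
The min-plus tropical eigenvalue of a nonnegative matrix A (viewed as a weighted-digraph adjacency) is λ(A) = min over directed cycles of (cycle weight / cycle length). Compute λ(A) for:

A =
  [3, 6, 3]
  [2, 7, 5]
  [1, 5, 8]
λ(A) = 2

Enumerate directed cycles and compute their means (weight / length). Sample:
  cycle 0 → 0: weight = 3, length = 1, mean = 3/1 ≈ 3.000
  cycle 1 → 1: weight = 7, length = 1, mean = 7/1 ≈ 7.000
  cycle 2 → 2: weight = 8, length = 1, mean = 8/1 ≈ 8.000
  cycle 0 → 1 → 0: weight = 8, length = 2, mean = 8/2 ≈ 4.000
  cycle 0 → 2 → 0: weight = 4, length = 2, mean = 4/2 ≈ 2.000
  cycle 1 → 0 → 1: weight = 8, length = 2, mean = 8/2 ≈ 4.000
Minimum mean = 2.000, attained e.g. along the cycle 0 → 2 → 0 with weight 4 and length 2. So λ(A) = 4/2 = 2.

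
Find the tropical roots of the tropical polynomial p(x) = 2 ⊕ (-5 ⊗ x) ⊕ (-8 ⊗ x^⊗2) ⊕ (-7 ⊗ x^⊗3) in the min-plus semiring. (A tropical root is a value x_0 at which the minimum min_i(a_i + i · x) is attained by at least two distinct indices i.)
Roots: {-1, 3, 7}

Each tropical root is a break point of the lower envelope of the lines y = a_i + i · x (there are 4 lines, with slopes 0, 1, ..., 3). Only the lines that attain the minimum somewhere contribute to roots; other lines are dominated. Here the surviving (envelope) indices are i = 3, i = 2, i = 1, i = 0.
Intersections between consecutive envelope lines give the roots: for adjacent envelope indices i < j the intersection is x = (a_i − a_j) / (j − i). Reading off the sorted break points: {-1, 3, 7}.
Verification: at each break x_0, at least two indices attain the minimum of min_i(a_i + i · x_0).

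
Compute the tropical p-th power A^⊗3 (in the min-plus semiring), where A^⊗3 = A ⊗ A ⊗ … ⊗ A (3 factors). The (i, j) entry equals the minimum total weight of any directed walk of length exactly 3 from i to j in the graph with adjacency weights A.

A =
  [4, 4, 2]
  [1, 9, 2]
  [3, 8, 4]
A^⊗3 =
  [9, 9, 7]
  [6, 9, 7]
  [8, 11, 9]

Each entry (A^⊗3)_ij equals the minimum over all length-3 walks i = v_0 → v_1 → … → v_3 = j of Σ_t A[v_t][v_{t+1}]. For example, for (i, j) = (0, 2) we minimise over 9 possible intermediate vertex sequences; the minimum is 7, attained along the walk 0 → 1 → 0 → 2.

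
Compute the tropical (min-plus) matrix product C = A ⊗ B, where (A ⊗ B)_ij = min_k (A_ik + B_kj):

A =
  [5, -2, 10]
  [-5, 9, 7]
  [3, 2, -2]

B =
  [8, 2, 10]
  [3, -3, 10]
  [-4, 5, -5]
A ⊗ B =
  [1, -5, 5]
  [3, -3, 2]
  [-6, -1, -7]

Apply the min-plus product entry-by-entry:
  C[0][0] = min over k of (A[0][0] + B[0][0] = 5 + 8 = 13, A[0][1] + B[1][0] = -2 + 3 = 1, A[0][2] + B[2][0] = 10 + -4 = 6) = 1 (attained at k = 1)
  C[0][1] = min over k of (A[0][0] + B[0][1] = 5 + 2 = 7, A[0][1] + B[1][1] = -2 + -3 = -5, A[0][2] + B[2][1] = 10 + 5 = 15) = -5 (attained at k = 1)
  C[0][2] = min over k of (A[0][0] + B[0][2] = 5 + 10 = 15, A[0][1] + B[1][2] = -2 + 10 = 8, A[0][2] + B[2][2] = 10 + -5 = 5) = 5 (attained at k = 2)
  C[1][0] = min over k of (A[1][0] + B[0][0] = -5 + 8 = 3, A[1][1] + B[1][0] = 9 + 3 = 12, A[1][2] + B[2][0] = 7 + -4 = 3) = 3 (attained at k = 0)
  C[1][1] = min over k of (A[1][0] + B[0][1] = -5 + 2 = -3, A[1][1] + B[1][1] = 9 + -3 = 6, A[1][2] + B[2][1] = 7 + 5 = 12) = -3 (attained at k = 0)
  C[1][2] = min over k of (A[1][0] + B[0][2] = -5 + 10 = 5, A[1][1] + B[1][2] = 9 + 10 = 19, A[1][2] + B[2][2] = 7 + -5 = 2) = 2 (attained at k = 2)
  C[2][0] = min over k of (A[2][0] + B[0][0] = 3 + 8 = 11, A[2][1] + B[1][0] = 2 + 3 = 5, A[2][2] + B[2][0] = -2 + -4 = -6) = -6 (attained at k = 2)
  C[2][1] = min over k of (A[2][0] + B[0][1] = 3 + 2 = 5, A[2][1] + B[1][1] = 2 + -3 = -1, A[2][2] + B[2][1] = -2 + 5 = 3) = -1 (attained at k = 1)
  C[2][2] = min over k of (A[2][0] + B[0][2] = 3 + 10 = 13, A[2][1] + B[1][2] = 2 + 10 = 12, A[2][2] + B[2][2] = -2 + -5 = -7) = -7 (attained at k = 2)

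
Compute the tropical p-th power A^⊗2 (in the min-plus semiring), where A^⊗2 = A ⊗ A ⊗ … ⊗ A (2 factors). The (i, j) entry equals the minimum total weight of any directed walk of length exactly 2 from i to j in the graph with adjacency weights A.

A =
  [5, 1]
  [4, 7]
A^⊗2 =
  [5, 6]
  [9, 5]

Each entry (A^⊗2)_ij equals the minimum over all length-2 walks i = v_0 → v_1 → … → v_2 = j of Σ_t A[v_t][v_{t+1}]. For example, for (i, j) = (0, 1) we minimise over 2 possible intermediate vertex sequences; the minimum is 6, attained along the walk 0 → 0 → 1.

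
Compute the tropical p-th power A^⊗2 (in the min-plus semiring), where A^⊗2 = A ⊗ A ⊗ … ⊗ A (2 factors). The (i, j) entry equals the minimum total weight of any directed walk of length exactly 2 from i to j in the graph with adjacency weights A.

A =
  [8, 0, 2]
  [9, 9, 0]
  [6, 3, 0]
A^⊗2 =
  [8, 5, 0]
  [6, 3, 0]
  [6, 3, 0]

Each entry (A^⊗2)_ij equals the minimum over all length-2 walks i = v_0 → v_1 → … → v_2 = j of Σ_t A[v_t][v_{t+1}]. For example, for (i, j) = (0, 2) we minimise over 3 possible intermediate vertex sequences; the minimum is 0, attained along the walk 0 → 1 → 2.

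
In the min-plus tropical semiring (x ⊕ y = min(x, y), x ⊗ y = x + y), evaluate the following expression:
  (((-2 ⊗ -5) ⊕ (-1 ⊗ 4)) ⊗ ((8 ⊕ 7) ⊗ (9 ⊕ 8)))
(((-2 ⊗ -5) ⊕ (-1 ⊗ 4)) ⊗ ((8 ⊕ 7) ⊗ (9 ⊕ 8))) = 8

Expand innermost to outermost. Recall ⊕ takes the minimum of its arguments and ⊗ takes their sum. Working out the expression (((-2 ⊗ -5) ⊕ (-1 ⊗ 4)) ⊗ ((8 ⊕ 7) ⊗ (9 ⊕ 8))) gives 8.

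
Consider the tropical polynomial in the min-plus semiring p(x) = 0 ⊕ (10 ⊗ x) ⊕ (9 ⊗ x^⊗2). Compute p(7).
p(7) = 0

A tropical monomial a ⊗ x^⊗i evaluates to a + i · x. Evaluating each term at x = 7:
  Term 0 contributes 0 + 0 · 7 = 0
  Term 1 contributes 10 + 1 · 7 = 17
  Term 2 contributes 9 + 2 · 7 = 23
p(7) = ⊕ of these = min[0, 17, 23] = 0.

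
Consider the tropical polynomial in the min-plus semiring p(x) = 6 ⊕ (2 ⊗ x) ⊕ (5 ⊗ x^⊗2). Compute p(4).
p(4) = 6

A tropical monomial a ⊗ x^⊗i evaluates to a + i · x. Evaluating each term at x = 4:
  Term 0 contributes 6 + 0 · 4 = 6
  Term 1 contributes 2 + 1 · 4 = 6
  Term 2 contributes 5 + 2 · 4 = 13
p(4) = ⊕ of these = min[6, 6, 13] = 6.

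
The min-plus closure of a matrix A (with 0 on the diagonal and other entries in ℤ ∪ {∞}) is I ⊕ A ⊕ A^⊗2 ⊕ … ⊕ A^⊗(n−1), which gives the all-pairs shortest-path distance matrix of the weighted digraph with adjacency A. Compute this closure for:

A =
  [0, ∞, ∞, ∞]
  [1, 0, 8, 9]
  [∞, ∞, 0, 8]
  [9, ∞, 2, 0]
Closure =
  [0, ∞, ∞, ∞]
  [1, 0, 8, 9]
  [17, ∞, 0, 8]
  [9, ∞, 2, 0]

This is the Floyd-Warshall all-pairs shortest-path computation. For each intermediate vertex k = 0, 1, …, 3, update dist[i][j] ← min(dist[i][j], dist[i][k] + dist[k][j]). The final matrix gives, for each (i, j), the minimum total weight of any directed path from i to j (possibly empty when i = j).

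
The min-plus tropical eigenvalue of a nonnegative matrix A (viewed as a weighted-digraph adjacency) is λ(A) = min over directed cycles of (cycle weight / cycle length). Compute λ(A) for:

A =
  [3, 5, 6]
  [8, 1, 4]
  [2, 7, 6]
λ(A) = 1

Enumerate directed cycles and compute their means (weight / length). Sample:
  cycle 0 → 0: weight = 3, length = 1, mean = 3/1 ≈ 3.000
  cycle 1 → 1: weight = 1, length = 1, mean = 1/1 ≈ 1.000
  cycle 2 → 2: weight = 6, length = 1, mean = 6/1 ≈ 6.000
  cycle 0 → 1 → 0: weight = 13, length = 2, mean = 13/2 ≈ 6.500
  cycle 0 → 2 → 0: weight = 8, length = 2, mean = 8/2 ≈ 4.000
  cycle 1 → 0 → 1: weight = 13, length = 2, mean = 13/2 ≈ 6.500
Minimum mean = 1.000, attained e.g. along the cycle 1 → 1 with weight 1 and length 1. So λ(A) = 1/1 = 1.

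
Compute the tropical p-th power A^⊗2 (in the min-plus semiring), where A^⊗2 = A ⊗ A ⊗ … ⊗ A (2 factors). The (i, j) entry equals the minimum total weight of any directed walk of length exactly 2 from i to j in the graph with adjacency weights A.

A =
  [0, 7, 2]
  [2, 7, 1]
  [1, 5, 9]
A^⊗2 =
  [0, 7, 2]
  [2, 6, 4]
  [1, 8, 3]

Each entry (A^⊗2)_ij equals the minimum over all length-2 walks i = v_0 → v_1 → … → v_2 = j of Σ_t A[v_t][v_{t+1}]. For example, for (i, j) = (0, 2) we minimise over 3 possible intermediate vertex sequences; the minimum is 2, attained along the walk 0 → 0 → 2.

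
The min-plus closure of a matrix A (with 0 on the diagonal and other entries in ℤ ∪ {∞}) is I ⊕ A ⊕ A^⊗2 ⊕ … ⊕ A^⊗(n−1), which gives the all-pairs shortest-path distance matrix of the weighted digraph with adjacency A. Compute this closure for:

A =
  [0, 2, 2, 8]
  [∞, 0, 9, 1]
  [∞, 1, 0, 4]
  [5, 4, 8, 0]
Closure =
  [0, 2, 2, 3]
  [6, 0, 8, 1]
  [7, 1, 0, 2]
  [5, 4, 7, 0]

This is the Floyd-Warshall all-pairs shortest-path computation. For each intermediate vertex k = 0, 1, …, 3, update dist[i][j] ← min(dist[i][j], dist[i][k] + dist[k][j]). The final matrix gives, for each (i, j), the minimum total weight of any directed path from i to j (possibly empty when i = j).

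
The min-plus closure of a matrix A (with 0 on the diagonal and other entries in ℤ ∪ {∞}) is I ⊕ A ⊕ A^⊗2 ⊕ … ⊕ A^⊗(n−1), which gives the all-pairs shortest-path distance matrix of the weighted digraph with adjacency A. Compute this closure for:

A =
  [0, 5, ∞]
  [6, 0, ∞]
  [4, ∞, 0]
Closure =
  [0, 5, ∞]
  [6, 0, ∞]
  [4, 9, 0]

This is the Floyd-Warshall all-pairs shortest-path computation. For each intermediate vertex k = 0, 1, …, 2, update dist[i][j] ← min(dist[i][j], dist[i][k] + dist[k][j]). The final matrix gives, for each (i, j), the minimum total weight of any directed path from i to j (possibly empty when i = j).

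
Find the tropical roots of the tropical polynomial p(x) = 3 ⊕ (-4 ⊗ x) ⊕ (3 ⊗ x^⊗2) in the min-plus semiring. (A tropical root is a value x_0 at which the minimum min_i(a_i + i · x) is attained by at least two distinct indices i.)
Roots: {-7, 7}

Each tropical root is a break point of the lower envelope of the lines y = a_i + i · x (there are 3 lines, with slopes 0, 1, ..., 2). Only the lines that attain the minimum somewhere contribute to roots; other lines are dominated. Here the surviving (envelope) indices are i = 2, i = 1, i = 0.
Intersections between consecutive envelope lines give the roots: for adjacent envelope indices i < j the intersection is x = (a_i − a_j) / (j − i). Reading off the sorted break points: {-7, 7}.
Verification: at each break x_0, at least two indices attain the minimum of min_i(a_i + i · x_0).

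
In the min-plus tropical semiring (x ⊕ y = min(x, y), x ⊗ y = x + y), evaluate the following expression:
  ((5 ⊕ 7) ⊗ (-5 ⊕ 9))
((5 ⊕ 7) ⊗ (-5 ⊕ 9)) = 0

Expand innermost to outermost. Recall ⊕ takes the minimum of its arguments and ⊗ takes their sum. Working out the expression ((5 ⊕ 7) ⊗ (-5 ⊕ 9)) gives 0.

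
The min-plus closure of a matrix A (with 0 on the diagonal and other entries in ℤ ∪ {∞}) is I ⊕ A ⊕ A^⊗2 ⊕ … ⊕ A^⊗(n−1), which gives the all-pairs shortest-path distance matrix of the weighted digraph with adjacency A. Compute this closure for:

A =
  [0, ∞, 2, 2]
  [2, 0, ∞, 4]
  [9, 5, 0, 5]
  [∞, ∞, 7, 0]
Closure =
  [0, 7, 2, 2]
  [2, 0, 4, 4]
  [7, 5, 0, 5]
  [14, 12, 7, 0]

This is the Floyd-Warshall all-pairs shortest-path computation. For each intermediate vertex k = 0, 1, …, 3, update dist[i][j] ← min(dist[i][j], dist[i][k] + dist[k][j]). The final matrix gives, for each (i, j), the minimum total weight of any directed path from i to j (possibly empty when i = j).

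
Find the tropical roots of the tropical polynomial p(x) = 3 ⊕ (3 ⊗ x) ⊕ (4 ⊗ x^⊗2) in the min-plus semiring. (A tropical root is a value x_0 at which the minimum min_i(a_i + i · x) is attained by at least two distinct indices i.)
Roots: {-1, 0}

Each tropical root is a break point of the lower envelope of the lines y = a_i + i · x (there are 3 lines, with slopes 0, 1, ..., 2). Only the lines that attain the minimum somewhere contribute to roots; other lines are dominated. Here the surviving (envelope) indices are i = 2, i = 1, i = 0.
Intersections between consecutive envelope lines give the roots: for adjacent envelope indices i < j the intersection is x = (a_i − a_j) / (j − i). Reading off the sorted break points: {-1, 0}.
Verification: at each break x_0, at least two indices attain the minimum of min_i(a_i + i · x_0).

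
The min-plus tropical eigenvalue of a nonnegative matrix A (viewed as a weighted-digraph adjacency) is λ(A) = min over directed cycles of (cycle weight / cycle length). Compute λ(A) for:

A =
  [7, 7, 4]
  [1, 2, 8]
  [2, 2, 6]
λ(A) = 2

Enumerate directed cycles and compute their means (weight / length). Sample:
  cycle 0 → 0: weight = 7, length = 1, mean = 7/1 ≈ 7.000
  cycle 1 → 1: weight = 2, length = 1, mean = 2/1 ≈ 2.000
  cycle 2 → 2: weight = 6, length = 1, mean = 6/1 ≈ 6.000
  cycle 0 → 1 → 0: weight = 8, length = 2, mean = 8/2 ≈ 4.000
  cycle 0 → 2 → 0: weight = 6, length = 2, mean = 6/2 ≈ 3.000
  cycle 1 → 0 → 1: weight = 8, length = 2, mean = 8/2 ≈ 4.000
Minimum mean = 2.000, attained e.g. along the cycle 1 → 1 with weight 2 and length 1. So λ(A) = 2/1 = 2.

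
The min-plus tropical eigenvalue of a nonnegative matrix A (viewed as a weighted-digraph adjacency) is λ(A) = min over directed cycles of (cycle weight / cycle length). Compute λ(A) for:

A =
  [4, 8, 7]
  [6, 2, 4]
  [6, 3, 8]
λ(A) = 2

Enumerate directed cycles and compute their means (weight / length). Sample:
  cycle 0 → 0: weight = 4, length = 1, mean = 4/1 ≈ 4.000
  cycle 1 → 1: weight = 2, length = 1, mean = 2/1 ≈ 2.000
  cycle 2 → 2: weight = 8, length = 1, mean = 8/1 ≈ 8.000
  cycle 0 → 1 → 0: weight = 14, length = 2, mean = 14/2 ≈ 7.000
  cycle 0 → 2 → 0: weight = 13, length = 2, mean = 13/2 ≈ 6.500
  cycle 1 → 0 → 1: weight = 14, length = 2, mean = 14/2 ≈ 7.000
Minimum mean = 2.000, attained e.g. along the cycle 1 → 1 with weight 2 and length 1. So λ(A) = 2/1 = 2.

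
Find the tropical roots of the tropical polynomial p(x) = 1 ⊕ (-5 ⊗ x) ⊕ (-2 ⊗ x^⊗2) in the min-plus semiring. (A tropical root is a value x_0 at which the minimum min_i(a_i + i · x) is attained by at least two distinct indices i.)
Roots: {-3, 6}

Each tropical root is a break point of the lower envelope of the lines y = a_i + i · x (there are 3 lines, with slopes 0, 1, ..., 2). Only the lines that attain the minimum somewhere contribute to roots; other lines are dominated. Here the surviving (envelope) indices are i = 2, i = 1, i = 0.
Intersections between consecutive envelope lines give the roots: for adjacent envelope indices i < j the intersection is x = (a_i − a_j) / (j − i). Reading off the sorted break points: {-3, 6}.
Verification: at each break x_0, at least two indices attain the minimum of min_i(a_i + i · x_0).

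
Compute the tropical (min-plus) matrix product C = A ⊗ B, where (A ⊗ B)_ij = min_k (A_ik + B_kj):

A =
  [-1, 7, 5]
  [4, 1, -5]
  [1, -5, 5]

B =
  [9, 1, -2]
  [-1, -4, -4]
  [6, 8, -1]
A ⊗ B =
  [6, 0, -3]
  [0, -3, -6]
  [-6, -9, -9]

Apply the min-plus product entry-by-entry:
  C[0][0] = min over k of (A[0][0] + B[0][0] = -1 + 9 = 8, A[0][1] + B[1][0] = 7 + -1 = 6, A[0][2] + B[2][0] = 5 + 6 = 11) = 6 (attained at k = 1)
  C[0][1] = min over k of (A[0][0] + B[0][1] = -1 + 1 = 0, A[0][1] + B[1][1] = 7 + -4 = 3, A[0][2] + B[2][1] = 5 + 8 = 13) = 0 (attained at k = 0)
  C[0][2] = min over k of (A[0][0] + B[0][2] = -1 + -2 = -3, A[0][1] + B[1][2] = 7 + -4 = 3, A[0][2] + B[2][2] = 5 + -1 = 4) = -3 (attained at k = 0)
  C[1][0] = min over k of (A[1][0] + B[0][0] = 4 + 9 = 13, A[1][1] + B[1][0] = 1 + -1 = 0, A[1][2] + B[2][0] = -5 + 6 = 1) = 0 (attained at k = 1)
  C[1][1] = min over k of (A[1][0] + B[0][1] = 4 + 1 = 5, A[1][1] + B[1][1] = 1 + -4 = -3, A[1][2] + B[2][1] = -5 + 8 = 3) = -3 (attained at k = 1)
  C[1][2] = min over k of (A[1][0] + B[0][2] = 4 + -2 = 2, A[1][1] + B[1][2] = 1 + -4 = -3, A[1][2] + B[2][2] = -5 + -1 = -6) = -6 (attained at k = 2)
  C[2][0] = min over k of (A[2][0] + B[0][0] = 1 + 9 = 10, A[2][1] + B[1][0] = -5 + -1 = -6, A[2][2] + B[2][0] = 5 + 6 = 11) = -6 (attained at k = 1)
  C[2][1] = min over k of (A[2][0] + B[0][1] = 1 + 1 = 2, A[2][1] + B[1][1] = -5 + -4 = -9, A[2][2] + B[2][1] = 5 + 8 = 13) = -9 (attained at k = 1)
  C[2][2] = min over k of (A[2][0] + B[0][2] = 1 + -2 = -1, A[2][1] + B[1][2] = -5 + -4 = -9, A[2][2] + B[2][2] = 5 + -1 = 4) = -9 (attained at k = 1)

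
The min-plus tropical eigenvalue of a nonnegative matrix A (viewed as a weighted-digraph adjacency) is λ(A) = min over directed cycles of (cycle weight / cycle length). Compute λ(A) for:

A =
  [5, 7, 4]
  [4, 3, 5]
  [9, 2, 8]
λ(A) = 3

Enumerate directed cycles and compute their means (weight / length). Sample:
  cycle 0 → 0: weight = 5, length = 1, mean = 5/1 ≈ 5.000
  cycle 1 → 1: weight = 3, length = 1, mean = 3/1 ≈ 3.000
  cycle 2 → 2: weight = 8, length = 1, mean = 8/1 ≈ 8.000
  cycle 0 → 1 → 0: weight = 11, length = 2, mean = 11/2 ≈ 5.500
  cycle 0 → 2 → 0: weight = 13, length = 2, mean = 13/2 ≈ 6.500
  cycle 1 → 0 → 1: weight = 11, length = 2, mean = 11/2 ≈ 5.500
Minimum mean = 3.000, attained e.g. along the cycle 1 → 1 with weight 3 and length 1. So λ(A) = 3/1 = 3.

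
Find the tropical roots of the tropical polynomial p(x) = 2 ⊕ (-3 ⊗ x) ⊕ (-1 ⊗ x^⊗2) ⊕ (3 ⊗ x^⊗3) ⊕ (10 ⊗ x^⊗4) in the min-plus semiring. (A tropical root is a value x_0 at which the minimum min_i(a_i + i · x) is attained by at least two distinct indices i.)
Roots: {-7, -4, -2, 5}

Each tropical root is a break point of the lower envelope of the lines y = a_i + i · x (there are 5 lines, with slopes 0, 1, ..., 4). Only the lines that attain the minimum somewhere contribute to roots; other lines are dominated. Here the surviving (envelope) indices are i = 4, i = 3, i = 2, i = 1, i = 0.
Intersections between consecutive envelope lines give the roots: for adjacent envelope indices i < j the intersection is x = (a_i − a_j) / (j − i). Reading off the sorted break points: {-7, -4, -2, 5}.
Verification: at each break x_0, at least two indices attain the minimum of min_i(a_i + i · x_0).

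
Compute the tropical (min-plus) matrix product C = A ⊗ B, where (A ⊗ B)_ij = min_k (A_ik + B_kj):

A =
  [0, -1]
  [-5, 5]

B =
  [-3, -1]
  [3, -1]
A ⊗ B =
  [-3, -2]
  [-8, -6]

Apply the min-plus product entry-by-entry:
  C[0][0] = min over k of (A[0][0] + B[0][0] = 0 + -3 = -3, A[0][1] + B[1][0] = -1 + 3 = 2) = -3 (attained at k = 0)
  C[0][1] = min over k of (A[0][0] + B[0][1] = 0 + -1 = -1, A[0][1] + B[1][1] = -1 + -1 = -2) = -2 (attained at k = 1)
  C[1][0] = min over k of (A[1][0] + B[0][0] = -5 + -3 = -8, A[1][1] + B[1][0] = 5 + 3 = 8) = -8 (attained at k = 0)
  C[1][1] = min over k of (A[1][0] + B[0][1] = -5 + -1 = -6, A[1][1] + B[1][1] = 5 + -1 = 4) = -6 (attained at k = 0)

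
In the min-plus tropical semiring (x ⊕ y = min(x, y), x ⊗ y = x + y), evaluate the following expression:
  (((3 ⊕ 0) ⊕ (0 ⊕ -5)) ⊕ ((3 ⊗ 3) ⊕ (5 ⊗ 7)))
(((3 ⊕ 0) ⊕ (0 ⊕ -5)) ⊕ ((3 ⊗ 3) ⊕ (5 ⊗ 7))) = -5

Expand innermost to outermost. Recall ⊕ takes the minimum of its arguments and ⊗ takes their sum. Working out the expression (((3 ⊕ 0) ⊕ (0 ⊕ -5)) ⊕ ((3 ⊗ 3) ⊕ (5 ⊗ 7))) gives -5.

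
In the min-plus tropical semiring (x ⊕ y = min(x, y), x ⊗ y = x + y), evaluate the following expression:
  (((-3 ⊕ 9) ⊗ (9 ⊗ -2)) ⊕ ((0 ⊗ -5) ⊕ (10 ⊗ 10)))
(((-3 ⊕ 9) ⊗ (9 ⊗ -2)) ⊕ ((0 ⊗ -5) ⊕ (10 ⊗ 10))) = -5

Expand innermost to outermost. Recall ⊕ takes the minimum of its arguments and ⊗ takes their sum. Working out the expression (((-3 ⊕ 9) ⊗ (9 ⊗ -2)) ⊕ ((0 ⊗ -5) ⊕ (10 ⊗ 10))) gives -5.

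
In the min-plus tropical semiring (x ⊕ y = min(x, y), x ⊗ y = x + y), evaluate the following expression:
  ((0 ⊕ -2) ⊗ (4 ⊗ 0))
((0 ⊕ -2) ⊗ (4 ⊗ 0)) = 2

Expand innermost to outermost. Recall ⊕ takes the minimum of its arguments and ⊗ takes their sum. Working out the expression ((0 ⊕ -2) ⊗ (4 ⊗ 0)) gives 2.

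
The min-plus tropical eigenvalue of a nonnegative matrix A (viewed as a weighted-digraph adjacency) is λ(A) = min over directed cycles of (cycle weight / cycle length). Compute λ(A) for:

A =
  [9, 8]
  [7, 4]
λ(A) = 4

Enumerate directed cycles and compute their means (weight / length). Sample:
  cycle 0 → 0: weight = 9, length = 1, mean = 9/1 ≈ 9.000
  cycle 1 → 1: weight = 4, length = 1, mean = 4/1 ≈ 4.000
  cycle 0 → 1 → 0: weight = 15, length = 2, mean = 15/2 ≈ 7.500
  cycle 1 → 0 → 1: weight = 15, length = 2, mean = 15/2 ≈ 7.500
Minimum mean = 4.000, attained e.g. along the cycle 1 → 1 with weight 4 and length 1. So λ(A) = 4/1 = 4.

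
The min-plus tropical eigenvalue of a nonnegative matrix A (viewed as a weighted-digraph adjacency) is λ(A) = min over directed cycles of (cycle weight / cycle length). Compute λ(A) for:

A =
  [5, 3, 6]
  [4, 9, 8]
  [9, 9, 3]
λ(A) = 3

Enumerate directed cycles and compute their means (weight / length). Sample:
  cycle 0 → 0: weight = 5, length = 1, mean = 5/1 ≈ 5.000
  cycle 1 → 1: weight = 9, length = 1, mean = 9/1 ≈ 9.000
  cycle 2 → 2: weight = 3, length = 1, mean = 3/1 ≈ 3.000
  cycle 0 → 1 → 0: weight = 7, length = 2, mean = 7/2 ≈ 3.500
  cycle 0 → 2 → 0: weight = 15, length = 2, mean = 15/2 ≈ 7.500
  cycle 1 → 0 → 1: weight = 7, length = 2, mean = 7/2 ≈ 3.500
Minimum mean = 3.000, attained e.g. along the cycle 2 → 2 with weight 3 and length 1. So λ(A) = 3/1 = 3.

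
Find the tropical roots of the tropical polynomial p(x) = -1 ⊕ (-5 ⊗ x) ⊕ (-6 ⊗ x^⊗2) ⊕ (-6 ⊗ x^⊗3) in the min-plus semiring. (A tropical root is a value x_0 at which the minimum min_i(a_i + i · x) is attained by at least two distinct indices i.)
Roots: {0, 1, 4}

Each tropical root is a break point of the lower envelope of the lines y = a_i + i · x (there are 4 lines, with slopes 0, 1, ..., 3). Only the lines that attain the minimum somewhere contribute to roots; other lines are dominated. Here the surviving (envelope) indices are i = 3, i = 2, i = 1, i = 0.
Intersections between consecutive envelope lines give the roots: for adjacent envelope indices i < j the intersection is x = (a_i − a_j) / (j − i). Reading off the sorted break points: {0, 1, 4}.
Verification: at each break x_0, at least two indices attain the minimum of min_i(a_i + i · x_0).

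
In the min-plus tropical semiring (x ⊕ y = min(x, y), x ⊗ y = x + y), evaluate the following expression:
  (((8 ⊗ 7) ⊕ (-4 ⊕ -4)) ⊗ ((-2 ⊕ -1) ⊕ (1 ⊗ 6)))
(((8 ⊗ 7) ⊕ (-4 ⊕ -4)) ⊗ ((-2 ⊕ -1) ⊕ (1 ⊗ 6))) = -6

Expand innermost to outermost. Recall ⊕ takes the minimum of its arguments and ⊗ takes their sum. Working out the expression (((8 ⊗ 7) ⊕ (-4 ⊕ -4)) ⊗ ((-2 ⊕ -1) ⊕ (1 ⊗ 6))) gives -6.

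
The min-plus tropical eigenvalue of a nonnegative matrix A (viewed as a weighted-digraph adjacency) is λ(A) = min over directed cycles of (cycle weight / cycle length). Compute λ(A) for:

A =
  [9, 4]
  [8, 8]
λ(A) = 6

Enumerate directed cycles and compute their means (weight / length). Sample:
  cycle 0 → 0: weight = 9, length = 1, mean = 9/1 ≈ 9.000
  cycle 1 → 1: weight = 8, length = 1, mean = 8/1 ≈ 8.000
  cycle 0 → 1 → 0: weight = 12, length = 2, mean = 12/2 ≈ 6.000
  cycle 1 → 0 → 1: weight = 12, length = 2, mean = 12/2 ≈ 6.000
Minimum mean = 6.000, attained e.g. along the cycle 0 → 1 → 0 with weight 12 and length 2. So λ(A) = 12/2 = 6.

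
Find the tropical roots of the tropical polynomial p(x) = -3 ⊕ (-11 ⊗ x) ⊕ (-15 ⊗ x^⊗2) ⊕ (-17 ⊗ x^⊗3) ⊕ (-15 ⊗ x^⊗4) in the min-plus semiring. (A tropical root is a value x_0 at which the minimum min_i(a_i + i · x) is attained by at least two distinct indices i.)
Roots: {-2, 2, 4, 8}

Each tropical root is a break point of the lower envelope of the lines y = a_i + i · x (there are 5 lines, with slopes 0, 1, ..., 4). Only the lines that attain the minimum somewhere contribute to roots; other lines are dominated. Here the surviving (envelope) indices are i = 4, i = 3, i = 2, i = 1, i = 0.
Intersections between consecutive envelope lines give the roots: for adjacent envelope indices i < j the intersection is x = (a_i − a_j) / (j − i). Reading off the sorted break points: {-2, 2, 4, 8}.
Verification: at each break x_0, at least two indices attain the minimum of min_i(a_i + i · x_0).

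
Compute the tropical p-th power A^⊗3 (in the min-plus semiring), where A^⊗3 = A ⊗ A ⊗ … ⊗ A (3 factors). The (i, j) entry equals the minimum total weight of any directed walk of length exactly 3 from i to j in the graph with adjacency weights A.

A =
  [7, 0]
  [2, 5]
A^⊗3 =
  [7, 2]
  [4, 7]

Each entry (A^⊗3)_ij equals the minimum over all length-3 walks i = v_0 → v_1 → … → v_3 = j of Σ_t A[v_t][v_{t+1}]. For example, for (i, j) = (0, 1) we minimise over 4 possible intermediate vertex sequences; the minimum is 2, attained along the walk 0 → 1 → 0 → 1.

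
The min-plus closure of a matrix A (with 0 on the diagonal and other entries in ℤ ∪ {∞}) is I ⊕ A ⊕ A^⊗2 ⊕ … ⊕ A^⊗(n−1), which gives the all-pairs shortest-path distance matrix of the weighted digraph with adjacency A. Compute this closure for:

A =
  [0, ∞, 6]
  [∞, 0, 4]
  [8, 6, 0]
Closure =
  [0, 12, 6]
  [12, 0, 4]
  [8, 6, 0]

This is the Floyd-Warshall all-pairs shortest-path computation. For each intermediate vertex k = 0, 1, …, 2, update dist[i][j] ← min(dist[i][j], dist[i][k] + dist[k][j]). The final matrix gives, for each (i, j), the minimum total weight of any directed path from i to j (possibly empty when i = j).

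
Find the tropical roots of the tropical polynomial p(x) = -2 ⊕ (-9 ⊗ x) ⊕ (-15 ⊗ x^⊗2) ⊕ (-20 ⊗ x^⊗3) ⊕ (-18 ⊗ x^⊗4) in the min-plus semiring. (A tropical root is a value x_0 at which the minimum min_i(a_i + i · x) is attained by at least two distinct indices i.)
Roots: {-2, 5, 6, 7}

Each tropical root is a break point of the lower envelope of the lines y = a_i + i · x (there are 5 lines, with slopes 0, 1, ..., 4). Only the lines that attain the minimum somewhere contribute to roots; other lines are dominated. Here the surviving (envelope) indices are i = 4, i = 3, i = 2, i = 1, i = 0.
Intersections between consecutive envelope lines give the roots: for adjacent envelope indices i < j the intersection is x = (a_i − a_j) / (j − i). Reading off the sorted break points: {-2, 5, 6, 7}.
Verification: at each break x_0, at least two indices attain the minimum of min_i(a_i + i · x_0).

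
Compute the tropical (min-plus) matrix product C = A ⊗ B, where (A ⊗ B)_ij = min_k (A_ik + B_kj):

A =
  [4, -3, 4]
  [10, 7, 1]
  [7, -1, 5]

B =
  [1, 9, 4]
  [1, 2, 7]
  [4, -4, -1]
A ⊗ B =
  [-2, -1, 3]
  [5, -3, 0]
  [0, 1, 4]

Apply the min-plus product entry-by-entry:
  C[0][0] = min over k of (A[0][0] + B[0][0] = 4 + 1 = 5, A[0][1] + B[1][0] = -3 + 1 = -2, A[0][2] + B[2][0] = 4 + 4 = 8) = -2 (attained at k = 1)
  C[0][1] = min over k of (A[0][0] + B[0][1] = 4 + 9 = 13, A[0][1] + B[1][1] = -3 + 2 = -1, A[0][2] + B[2][1] = 4 + -4 = 0) = -1 (attained at k = 1)
  C[0][2] = min over k of (A[0][0] + B[0][2] = 4 + 4 = 8, A[0][1] + B[1][2] = -3 + 7 = 4, A[0][2] + B[2][2] = 4 + -1 = 3) = 3 (attained at k = 2)
  C[1][0] = min over k of (A[1][0] + B[0][0] = 10 + 1 = 11, A[1][1] + B[1][0] = 7 + 1 = 8, A[1][2] + B[2][0] = 1 + 4 = 5) = 5 (attained at k = 2)
  C[1][1] = min over k of (A[1][0] + B[0][1] = 10 + 9 = 19, A[1][1] + B[1][1] = 7 + 2 = 9, A[1][2] + B[2][1] = 1 + -4 = -3) = -3 (attained at k = 2)
  C[1][2] = min over k of (A[1][0] + B[0][2] = 10 + 4 = 14, A[1][1] + B[1][2] = 7 + 7 = 14, A[1][2] + B[2][2] = 1 + -1 = 0) = 0 (attained at k = 2)
  C[2][0] = min over k of (A[2][0] + B[0][0] = 7 + 1 = 8, A[2][1] + B[1][0] = -1 + 1 = 0, A[2][2] + B[2][0] = 5 + 4 = 9) = 0 (attained at k = 1)
  C[2][1] = min over k of (A[2][0] + B[0][1] = 7 + 9 = 16, A[2][1] + B[1][1] = -1 + 2 = 1, A[2][2] + B[2][1] = 5 + -4 = 1) = 1 (attained at k = 1)
  C[2][2] = min over k of (A[2][0] + B[0][2] = 7 + 4 = 11, A[2][1] + B[1][2] = -1 + 7 = 6, A[2][2] + B[2][2] = 5 + -1 = 4) = 4 (attained at k = 2)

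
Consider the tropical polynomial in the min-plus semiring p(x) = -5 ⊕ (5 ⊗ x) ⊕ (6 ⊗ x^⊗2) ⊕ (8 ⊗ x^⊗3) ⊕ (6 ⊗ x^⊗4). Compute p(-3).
p(-3) = -6

A tropical monomial a ⊗ x^⊗i evaluates to a + i · x. Evaluating each term at x = -3:
  Term 0 contributes -5 + 0 · -3 = -5
  Term 1 contributes 5 + 1 · -3 = 2
  Term 2 contributes 6 + 2 · -3 = 0
  Term 3 contributes 8 + 3 · -3 = -1
  Term 4 contributes 6 + 4 · -3 = -6
p(-3) = ⊕ of these = min[-5, 2, 0, -1, -6] = -6.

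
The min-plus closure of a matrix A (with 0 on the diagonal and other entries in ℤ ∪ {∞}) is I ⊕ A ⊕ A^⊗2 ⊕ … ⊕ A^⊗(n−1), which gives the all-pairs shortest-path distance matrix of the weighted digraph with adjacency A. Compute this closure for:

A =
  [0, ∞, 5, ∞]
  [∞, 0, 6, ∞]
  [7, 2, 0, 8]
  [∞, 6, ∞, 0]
Closure =
  [0, 7, 5, 13]
  [13, 0, 6, 14]
  [7, 2, 0, 8]
  [19, 6, 12, 0]

This is the Floyd-Warshall all-pairs shortest-path computation. For each intermediate vertex k = 0, 1, …, 3, update dist[i][j] ← min(dist[i][j], dist[i][k] + dist[k][j]). The final matrix gives, for each (i, j), the minimum total weight of any directed path from i to j (possibly empty when i = j).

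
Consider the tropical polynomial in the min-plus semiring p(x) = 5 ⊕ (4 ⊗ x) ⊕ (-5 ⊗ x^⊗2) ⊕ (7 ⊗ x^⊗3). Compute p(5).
p(5) = 5

A tropical monomial a ⊗ x^⊗i evaluates to a + i · x. Evaluating each term at x = 5:
  Term 0 contributes 5 + 0 · 5 = 5
  Term 1 contributes 4 + 1 · 5 = 9
  Term 2 contributes -5 + 2 · 5 = 5
  Term 3 contributes 7 + 3 · 5 = 22
p(5) = ⊕ of these = min[5, 9, 5, 22] = 5.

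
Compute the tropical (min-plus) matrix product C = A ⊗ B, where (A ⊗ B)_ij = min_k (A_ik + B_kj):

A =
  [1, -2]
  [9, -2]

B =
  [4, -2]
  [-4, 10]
A ⊗ B =
  [-6, -1]
  [-6, 7]

Apply the min-plus product entry-by-entry:
  C[0][0] = min over k of (A[0][0] + B[0][0] = 1 + 4 = 5, A[0][1] + B[1][0] = -2 + -4 = -6) = -6 (attained at k = 1)
  C[0][1] = min over k of (A[0][0] + B[0][1] = 1 + -2 = -1, A[0][1] + B[1][1] = -2 + 10 = 8) = -1 (attained at k = 0)
  C[1][0] = min over k of (A[1][0] + B[0][0] = 9 + 4 = 13, A[1][1] + B[1][0] = -2 + -4 = -6) = -6 (attained at k = 1)
  C[1][1] = min over k of (A[1][0] + B[0][1] = 9 + -2 = 7, A[1][1] + B[1][1] = -2 + 10 = 8) = 7 (attained at k = 0)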